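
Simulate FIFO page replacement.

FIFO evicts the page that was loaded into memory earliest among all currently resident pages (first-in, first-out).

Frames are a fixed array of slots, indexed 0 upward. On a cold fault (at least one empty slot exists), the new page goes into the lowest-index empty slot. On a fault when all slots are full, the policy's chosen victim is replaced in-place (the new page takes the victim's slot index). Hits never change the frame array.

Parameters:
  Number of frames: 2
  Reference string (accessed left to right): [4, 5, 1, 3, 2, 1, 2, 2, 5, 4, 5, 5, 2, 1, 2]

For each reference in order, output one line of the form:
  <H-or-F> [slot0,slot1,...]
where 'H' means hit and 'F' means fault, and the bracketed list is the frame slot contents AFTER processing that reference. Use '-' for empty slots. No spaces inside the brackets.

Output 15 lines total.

F [4,-]
F [4,5]
F [1,5]
F [1,3]
F [2,3]
F [2,1]
H [2,1]
H [2,1]
F [5,1]
F [5,4]
H [5,4]
H [5,4]
F [2,4]
F [2,1]
H [2,1]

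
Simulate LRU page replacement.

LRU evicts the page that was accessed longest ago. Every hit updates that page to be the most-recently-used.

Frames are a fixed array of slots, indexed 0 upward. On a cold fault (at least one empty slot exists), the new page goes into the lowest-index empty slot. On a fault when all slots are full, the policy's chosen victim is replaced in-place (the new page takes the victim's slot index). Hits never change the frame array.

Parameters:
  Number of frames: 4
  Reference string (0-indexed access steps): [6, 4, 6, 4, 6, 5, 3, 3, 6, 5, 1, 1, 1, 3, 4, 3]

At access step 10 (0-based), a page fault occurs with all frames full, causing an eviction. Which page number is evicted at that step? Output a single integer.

Step 0: ref 6 -> FAULT, frames=[6,-,-,-]
Step 1: ref 4 -> FAULT, frames=[6,4,-,-]
Step 2: ref 6 -> HIT, frames=[6,4,-,-]
Step 3: ref 4 -> HIT, frames=[6,4,-,-]
Step 4: ref 6 -> HIT, frames=[6,4,-,-]
Step 5: ref 5 -> FAULT, frames=[6,4,5,-]
Step 6: ref 3 -> FAULT, frames=[6,4,5,3]
Step 7: ref 3 -> HIT, frames=[6,4,5,3]
Step 8: ref 6 -> HIT, frames=[6,4,5,3]
Step 9: ref 5 -> HIT, frames=[6,4,5,3]
Step 10: ref 1 -> FAULT, evict 4, frames=[6,1,5,3]
At step 10: evicted page 4

Answer: 4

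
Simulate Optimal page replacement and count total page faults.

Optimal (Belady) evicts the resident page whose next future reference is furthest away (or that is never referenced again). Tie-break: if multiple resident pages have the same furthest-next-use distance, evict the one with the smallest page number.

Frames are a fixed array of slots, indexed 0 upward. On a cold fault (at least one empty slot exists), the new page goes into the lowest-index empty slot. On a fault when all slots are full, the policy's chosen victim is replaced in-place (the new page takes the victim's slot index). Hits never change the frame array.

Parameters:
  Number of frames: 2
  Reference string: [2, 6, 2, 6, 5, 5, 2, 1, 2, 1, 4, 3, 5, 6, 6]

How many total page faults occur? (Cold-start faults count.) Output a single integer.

Answer: 8

Derivation:
Step 0: ref 2 → FAULT, frames=[2,-]
Step 1: ref 6 → FAULT, frames=[2,6]
Step 2: ref 2 → HIT, frames=[2,6]
Step 3: ref 6 → HIT, frames=[2,6]
Step 4: ref 5 → FAULT (evict 6), frames=[2,5]
Step 5: ref 5 → HIT, frames=[2,5]
Step 6: ref 2 → HIT, frames=[2,5]
Step 7: ref 1 → FAULT (evict 5), frames=[2,1]
Step 8: ref 2 → HIT, frames=[2,1]
Step 9: ref 1 → HIT, frames=[2,1]
Step 10: ref 4 → FAULT (evict 1), frames=[2,4]
Step 11: ref 3 → FAULT (evict 2), frames=[3,4]
Step 12: ref 5 → FAULT (evict 3), frames=[5,4]
Step 13: ref 6 → FAULT (evict 4), frames=[5,6]
Step 14: ref 6 → HIT, frames=[5,6]
Total faults: 8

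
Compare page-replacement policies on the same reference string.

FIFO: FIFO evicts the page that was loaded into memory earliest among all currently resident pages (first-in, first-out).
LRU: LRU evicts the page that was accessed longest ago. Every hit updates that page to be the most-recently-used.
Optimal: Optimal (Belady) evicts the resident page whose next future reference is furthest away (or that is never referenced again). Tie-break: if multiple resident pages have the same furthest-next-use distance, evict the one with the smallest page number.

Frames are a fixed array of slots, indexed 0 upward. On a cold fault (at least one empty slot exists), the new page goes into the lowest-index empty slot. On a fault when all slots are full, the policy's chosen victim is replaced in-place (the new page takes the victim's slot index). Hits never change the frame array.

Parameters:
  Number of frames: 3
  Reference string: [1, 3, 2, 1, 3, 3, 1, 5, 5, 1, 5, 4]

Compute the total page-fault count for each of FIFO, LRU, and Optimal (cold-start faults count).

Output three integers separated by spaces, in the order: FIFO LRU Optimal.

--- FIFO ---
  step 0: ref 1 -> FAULT, frames=[1,-,-] (faults so far: 1)
  step 1: ref 3 -> FAULT, frames=[1,3,-] (faults so far: 2)
  step 2: ref 2 -> FAULT, frames=[1,3,2] (faults so far: 3)
  step 3: ref 1 -> HIT, frames=[1,3,2] (faults so far: 3)
  step 4: ref 3 -> HIT, frames=[1,3,2] (faults so far: 3)
  step 5: ref 3 -> HIT, frames=[1,3,2] (faults so far: 3)
  step 6: ref 1 -> HIT, frames=[1,3,2] (faults so far: 3)
  step 7: ref 5 -> FAULT, evict 1, frames=[5,3,2] (faults so far: 4)
  step 8: ref 5 -> HIT, frames=[5,3,2] (faults so far: 4)
  step 9: ref 1 -> FAULT, evict 3, frames=[5,1,2] (faults so far: 5)
  step 10: ref 5 -> HIT, frames=[5,1,2] (faults so far: 5)
  step 11: ref 4 -> FAULT, evict 2, frames=[5,1,4] (faults so far: 6)
  FIFO total faults: 6
--- LRU ---
  step 0: ref 1 -> FAULT, frames=[1,-,-] (faults so far: 1)
  step 1: ref 3 -> FAULT, frames=[1,3,-] (faults so far: 2)
  step 2: ref 2 -> FAULT, frames=[1,3,2] (faults so far: 3)
  step 3: ref 1 -> HIT, frames=[1,3,2] (faults so far: 3)
  step 4: ref 3 -> HIT, frames=[1,3,2] (faults so far: 3)
  step 5: ref 3 -> HIT, frames=[1,3,2] (faults so far: 3)
  step 6: ref 1 -> HIT, frames=[1,3,2] (faults so far: 3)
  step 7: ref 5 -> FAULT, evict 2, frames=[1,3,5] (faults so far: 4)
  step 8: ref 5 -> HIT, frames=[1,3,5] (faults so far: 4)
  step 9: ref 1 -> HIT, frames=[1,3,5] (faults so far: 4)
  step 10: ref 5 -> HIT, frames=[1,3,5] (faults so far: 4)
  step 11: ref 4 -> FAULT, evict 3, frames=[1,4,5] (faults so far: 5)
  LRU total faults: 5
--- Optimal ---
  step 0: ref 1 -> FAULT, frames=[1,-,-] (faults so far: 1)
  step 1: ref 3 -> FAULT, frames=[1,3,-] (faults so far: 2)
  step 2: ref 2 -> FAULT, frames=[1,3,2] (faults so far: 3)
  step 3: ref 1 -> HIT, frames=[1,3,2] (faults so far: 3)
  step 4: ref 3 -> HIT, frames=[1,3,2] (faults so far: 3)
  step 5: ref 3 -> HIT, frames=[1,3,2] (faults so far: 3)
  step 6: ref 1 -> HIT, frames=[1,3,2] (faults so far: 3)
  step 7: ref 5 -> FAULT, evict 2, frames=[1,3,5] (faults so far: 4)
  step 8: ref 5 -> HIT, frames=[1,3,5] (faults so far: 4)
  step 9: ref 1 -> HIT, frames=[1,3,5] (faults so far: 4)
  step 10: ref 5 -> HIT, frames=[1,3,5] (faults so far: 4)
  step 11: ref 4 -> FAULT, evict 1, frames=[4,3,5] (faults so far: 5)
  Optimal total faults: 5

Answer: 6 5 5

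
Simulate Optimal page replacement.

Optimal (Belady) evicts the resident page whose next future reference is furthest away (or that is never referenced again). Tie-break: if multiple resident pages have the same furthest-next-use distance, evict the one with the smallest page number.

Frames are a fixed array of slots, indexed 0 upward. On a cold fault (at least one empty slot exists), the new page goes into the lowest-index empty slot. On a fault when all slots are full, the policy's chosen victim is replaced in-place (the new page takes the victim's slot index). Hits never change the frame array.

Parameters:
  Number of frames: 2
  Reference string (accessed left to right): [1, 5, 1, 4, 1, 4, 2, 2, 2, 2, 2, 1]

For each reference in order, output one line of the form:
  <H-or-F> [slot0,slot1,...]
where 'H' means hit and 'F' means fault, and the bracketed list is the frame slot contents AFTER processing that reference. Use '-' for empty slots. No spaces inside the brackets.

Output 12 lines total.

F [1,-]
F [1,5]
H [1,5]
F [1,4]
H [1,4]
H [1,4]
F [1,2]
H [1,2]
H [1,2]
H [1,2]
H [1,2]
H [1,2]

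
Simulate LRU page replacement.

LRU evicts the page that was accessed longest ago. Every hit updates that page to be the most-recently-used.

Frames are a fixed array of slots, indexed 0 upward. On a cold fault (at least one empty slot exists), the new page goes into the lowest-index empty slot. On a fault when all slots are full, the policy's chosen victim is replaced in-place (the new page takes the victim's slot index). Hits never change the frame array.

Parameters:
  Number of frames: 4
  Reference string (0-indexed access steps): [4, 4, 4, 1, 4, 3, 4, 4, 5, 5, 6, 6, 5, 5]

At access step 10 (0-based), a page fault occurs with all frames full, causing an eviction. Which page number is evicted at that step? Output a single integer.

Answer: 1

Derivation:
Step 0: ref 4 -> FAULT, frames=[4,-,-,-]
Step 1: ref 4 -> HIT, frames=[4,-,-,-]
Step 2: ref 4 -> HIT, frames=[4,-,-,-]
Step 3: ref 1 -> FAULT, frames=[4,1,-,-]
Step 4: ref 4 -> HIT, frames=[4,1,-,-]
Step 5: ref 3 -> FAULT, frames=[4,1,3,-]
Step 6: ref 4 -> HIT, frames=[4,1,3,-]
Step 7: ref 4 -> HIT, frames=[4,1,3,-]
Step 8: ref 5 -> FAULT, frames=[4,1,3,5]
Step 9: ref 5 -> HIT, frames=[4,1,3,5]
Step 10: ref 6 -> FAULT, evict 1, frames=[4,6,3,5]
At step 10: evicted page 1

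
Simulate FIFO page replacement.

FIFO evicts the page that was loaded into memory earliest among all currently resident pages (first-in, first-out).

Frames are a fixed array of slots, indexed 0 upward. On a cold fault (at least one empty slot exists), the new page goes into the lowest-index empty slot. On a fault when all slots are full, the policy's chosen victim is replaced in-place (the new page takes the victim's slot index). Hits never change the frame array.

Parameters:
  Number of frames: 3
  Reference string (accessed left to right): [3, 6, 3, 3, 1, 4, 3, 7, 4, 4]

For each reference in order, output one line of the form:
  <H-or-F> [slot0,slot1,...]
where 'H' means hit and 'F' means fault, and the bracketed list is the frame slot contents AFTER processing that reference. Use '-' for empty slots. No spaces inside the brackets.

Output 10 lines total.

F [3,-,-]
F [3,6,-]
H [3,6,-]
H [3,6,-]
F [3,6,1]
F [4,6,1]
F [4,3,1]
F [4,3,7]
H [4,3,7]
H [4,3,7]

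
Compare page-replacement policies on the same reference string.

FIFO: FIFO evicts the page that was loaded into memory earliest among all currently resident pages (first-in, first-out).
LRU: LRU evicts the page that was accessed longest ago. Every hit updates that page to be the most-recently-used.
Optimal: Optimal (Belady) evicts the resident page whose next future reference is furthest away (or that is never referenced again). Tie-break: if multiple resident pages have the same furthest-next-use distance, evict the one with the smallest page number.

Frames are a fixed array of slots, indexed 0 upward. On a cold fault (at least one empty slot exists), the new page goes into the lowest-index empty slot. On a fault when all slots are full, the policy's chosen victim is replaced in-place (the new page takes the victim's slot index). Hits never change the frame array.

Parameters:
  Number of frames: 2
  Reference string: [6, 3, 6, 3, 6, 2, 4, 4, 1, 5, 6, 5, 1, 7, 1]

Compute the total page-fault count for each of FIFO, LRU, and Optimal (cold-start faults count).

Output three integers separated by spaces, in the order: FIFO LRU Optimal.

Answer: 9 9 8

Derivation:
--- FIFO ---
  step 0: ref 6 -> FAULT, frames=[6,-] (faults so far: 1)
  step 1: ref 3 -> FAULT, frames=[6,3] (faults so far: 2)
  step 2: ref 6 -> HIT, frames=[6,3] (faults so far: 2)
  step 3: ref 3 -> HIT, frames=[6,3] (faults so far: 2)
  step 4: ref 6 -> HIT, frames=[6,3] (faults so far: 2)
  step 5: ref 2 -> FAULT, evict 6, frames=[2,3] (faults so far: 3)
  step 6: ref 4 -> FAULT, evict 3, frames=[2,4] (faults so far: 4)
  step 7: ref 4 -> HIT, frames=[2,4] (faults so far: 4)
  step 8: ref 1 -> FAULT, evict 2, frames=[1,4] (faults so far: 5)
  step 9: ref 5 -> FAULT, evict 4, frames=[1,5] (faults so far: 6)
  step 10: ref 6 -> FAULT, evict 1, frames=[6,5] (faults so far: 7)
  step 11: ref 5 -> HIT, frames=[6,5] (faults so far: 7)
  step 12: ref 1 -> FAULT, evict 5, frames=[6,1] (faults so far: 8)
  step 13: ref 7 -> FAULT, evict 6, frames=[7,1] (faults so far: 9)
  step 14: ref 1 -> HIT, frames=[7,1] (faults so far: 9)
  FIFO total faults: 9
--- LRU ---
  step 0: ref 6 -> FAULT, frames=[6,-] (faults so far: 1)
  step 1: ref 3 -> FAULT, frames=[6,3] (faults so far: 2)
  step 2: ref 6 -> HIT, frames=[6,3] (faults so far: 2)
  step 3: ref 3 -> HIT, frames=[6,3] (faults so far: 2)
  step 4: ref 6 -> HIT, frames=[6,3] (faults so far: 2)
  step 5: ref 2 -> FAULT, evict 3, frames=[6,2] (faults so far: 3)
  step 6: ref 4 -> FAULT, evict 6, frames=[4,2] (faults so far: 4)
  step 7: ref 4 -> HIT, frames=[4,2] (faults so far: 4)
  step 8: ref 1 -> FAULT, evict 2, frames=[4,1] (faults so far: 5)
  step 9: ref 5 -> FAULT, evict 4, frames=[5,1] (faults so far: 6)
  step 10: ref 6 -> FAULT, evict 1, frames=[5,6] (faults so far: 7)
  step 11: ref 5 -> HIT, frames=[5,6] (faults so far: 7)
  step 12: ref 1 -> FAULT, evict 6, frames=[5,1] (faults so far: 8)
  step 13: ref 7 -> FAULT, evict 5, frames=[7,1] (faults so far: 9)
  step 14: ref 1 -> HIT, frames=[7,1] (faults so far: 9)
  LRU total faults: 9
--- Optimal ---
  step 0: ref 6 -> FAULT, frames=[6,-] (faults so far: 1)
  step 1: ref 3 -> FAULT, frames=[6,3] (faults so far: 2)
  step 2: ref 6 -> HIT, frames=[6,3] (faults so far: 2)
  step 3: ref 3 -> HIT, frames=[6,3] (faults so far: 2)
  step 4: ref 6 -> HIT, frames=[6,3] (faults so far: 2)
  step 5: ref 2 -> FAULT, evict 3, frames=[6,2] (faults so far: 3)
  step 6: ref 4 -> FAULT, evict 2, frames=[6,4] (faults so far: 4)
  step 7: ref 4 -> HIT, frames=[6,4] (faults so far: 4)
  step 8: ref 1 -> FAULT, evict 4, frames=[6,1] (faults so far: 5)
  step 9: ref 5 -> FAULT, evict 1, frames=[6,5] (faults so far: 6)
  step 10: ref 6 -> HIT, frames=[6,5] (faults so far: 6)
  step 11: ref 5 -> HIT, frames=[6,5] (faults so far: 6)
  step 12: ref 1 -> FAULT, evict 5, frames=[6,1] (faults so far: 7)
  step 13: ref 7 -> FAULT, evict 6, frames=[7,1] (faults so far: 8)
  step 14: ref 1 -> HIT, frames=[7,1] (faults so far: 8)
  Optimal total faults: 8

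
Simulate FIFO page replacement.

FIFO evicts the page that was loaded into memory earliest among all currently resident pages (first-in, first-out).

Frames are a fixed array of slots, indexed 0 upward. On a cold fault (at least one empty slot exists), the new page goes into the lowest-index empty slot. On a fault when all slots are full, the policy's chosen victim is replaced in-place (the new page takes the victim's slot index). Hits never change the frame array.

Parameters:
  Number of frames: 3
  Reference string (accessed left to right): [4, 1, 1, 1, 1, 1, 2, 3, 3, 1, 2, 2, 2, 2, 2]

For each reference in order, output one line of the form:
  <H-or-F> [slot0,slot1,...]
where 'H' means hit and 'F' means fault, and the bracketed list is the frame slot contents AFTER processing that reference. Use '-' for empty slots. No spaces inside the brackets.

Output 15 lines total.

F [4,-,-]
F [4,1,-]
H [4,1,-]
H [4,1,-]
H [4,1,-]
H [4,1,-]
F [4,1,2]
F [3,1,2]
H [3,1,2]
H [3,1,2]
H [3,1,2]
H [3,1,2]
H [3,1,2]
H [3,1,2]
H [3,1,2]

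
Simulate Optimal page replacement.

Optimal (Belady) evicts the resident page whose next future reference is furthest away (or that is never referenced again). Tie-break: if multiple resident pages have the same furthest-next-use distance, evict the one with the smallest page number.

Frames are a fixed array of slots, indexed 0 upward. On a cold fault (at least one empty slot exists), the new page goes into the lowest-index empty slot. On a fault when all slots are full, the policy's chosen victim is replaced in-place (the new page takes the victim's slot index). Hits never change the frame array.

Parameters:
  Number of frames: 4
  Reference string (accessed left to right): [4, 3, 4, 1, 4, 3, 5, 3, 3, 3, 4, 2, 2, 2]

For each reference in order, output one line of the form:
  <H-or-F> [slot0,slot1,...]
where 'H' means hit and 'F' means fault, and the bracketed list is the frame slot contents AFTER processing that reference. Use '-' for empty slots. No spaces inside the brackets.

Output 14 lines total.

F [4,-,-,-]
F [4,3,-,-]
H [4,3,-,-]
F [4,3,1,-]
H [4,3,1,-]
H [4,3,1,-]
F [4,3,1,5]
H [4,3,1,5]
H [4,3,1,5]
H [4,3,1,5]
H [4,3,1,5]
F [4,3,2,5]
H [4,3,2,5]
H [4,3,2,5]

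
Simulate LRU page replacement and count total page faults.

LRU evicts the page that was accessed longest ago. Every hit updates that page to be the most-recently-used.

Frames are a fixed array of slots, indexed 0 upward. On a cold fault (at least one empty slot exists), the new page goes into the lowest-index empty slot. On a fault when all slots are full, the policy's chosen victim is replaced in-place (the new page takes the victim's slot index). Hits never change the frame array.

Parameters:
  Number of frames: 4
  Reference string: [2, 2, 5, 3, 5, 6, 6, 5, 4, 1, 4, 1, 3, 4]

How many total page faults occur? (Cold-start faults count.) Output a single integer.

Answer: 7

Derivation:
Step 0: ref 2 → FAULT, frames=[2,-,-,-]
Step 1: ref 2 → HIT, frames=[2,-,-,-]
Step 2: ref 5 → FAULT, frames=[2,5,-,-]
Step 3: ref 3 → FAULT, frames=[2,5,3,-]
Step 4: ref 5 → HIT, frames=[2,5,3,-]
Step 5: ref 6 → FAULT, frames=[2,5,3,6]
Step 6: ref 6 → HIT, frames=[2,5,3,6]
Step 7: ref 5 → HIT, frames=[2,5,3,6]
Step 8: ref 4 → FAULT (evict 2), frames=[4,5,3,6]
Step 9: ref 1 → FAULT (evict 3), frames=[4,5,1,6]
Step 10: ref 4 → HIT, frames=[4,5,1,6]
Step 11: ref 1 → HIT, frames=[4,5,1,6]
Step 12: ref 3 → FAULT (evict 6), frames=[4,5,1,3]
Step 13: ref 4 → HIT, frames=[4,5,1,3]
Total faults: 7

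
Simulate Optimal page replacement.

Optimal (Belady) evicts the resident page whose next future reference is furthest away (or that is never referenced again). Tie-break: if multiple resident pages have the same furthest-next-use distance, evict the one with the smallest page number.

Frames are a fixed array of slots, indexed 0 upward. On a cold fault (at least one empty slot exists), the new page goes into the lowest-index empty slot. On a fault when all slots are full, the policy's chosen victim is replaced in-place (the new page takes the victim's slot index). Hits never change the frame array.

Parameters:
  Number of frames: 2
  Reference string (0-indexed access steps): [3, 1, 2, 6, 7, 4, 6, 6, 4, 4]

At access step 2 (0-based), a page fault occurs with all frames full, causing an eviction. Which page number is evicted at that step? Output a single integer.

Step 0: ref 3 -> FAULT, frames=[3,-]
Step 1: ref 1 -> FAULT, frames=[3,1]
Step 2: ref 2 -> FAULT, evict 1, frames=[3,2]
At step 2: evicted page 1

Answer: 1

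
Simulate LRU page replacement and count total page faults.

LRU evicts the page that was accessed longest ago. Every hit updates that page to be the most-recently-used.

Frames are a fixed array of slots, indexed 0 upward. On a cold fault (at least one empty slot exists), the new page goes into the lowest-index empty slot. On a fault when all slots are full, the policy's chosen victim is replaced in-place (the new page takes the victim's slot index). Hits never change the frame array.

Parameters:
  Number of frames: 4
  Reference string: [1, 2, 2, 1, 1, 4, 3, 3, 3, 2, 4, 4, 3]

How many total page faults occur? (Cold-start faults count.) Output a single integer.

Answer: 4

Derivation:
Step 0: ref 1 → FAULT, frames=[1,-,-,-]
Step 1: ref 2 → FAULT, frames=[1,2,-,-]
Step 2: ref 2 → HIT, frames=[1,2,-,-]
Step 3: ref 1 → HIT, frames=[1,2,-,-]
Step 4: ref 1 → HIT, frames=[1,2,-,-]
Step 5: ref 4 → FAULT, frames=[1,2,4,-]
Step 6: ref 3 → FAULT, frames=[1,2,4,3]
Step 7: ref 3 → HIT, frames=[1,2,4,3]
Step 8: ref 3 → HIT, frames=[1,2,4,3]
Step 9: ref 2 → HIT, frames=[1,2,4,3]
Step 10: ref 4 → HIT, frames=[1,2,4,3]
Step 11: ref 4 → HIT, frames=[1,2,4,3]
Step 12: ref 3 → HIT, frames=[1,2,4,3]
Total faults: 4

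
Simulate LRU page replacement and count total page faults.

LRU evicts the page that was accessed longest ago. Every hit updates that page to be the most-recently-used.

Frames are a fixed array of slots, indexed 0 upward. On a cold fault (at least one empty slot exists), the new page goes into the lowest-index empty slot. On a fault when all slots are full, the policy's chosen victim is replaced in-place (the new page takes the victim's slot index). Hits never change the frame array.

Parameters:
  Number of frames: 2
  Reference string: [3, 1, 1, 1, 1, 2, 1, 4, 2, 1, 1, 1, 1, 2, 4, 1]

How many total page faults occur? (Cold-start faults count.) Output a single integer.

Step 0: ref 3 → FAULT, frames=[3,-]
Step 1: ref 1 → FAULT, frames=[3,1]
Step 2: ref 1 → HIT, frames=[3,1]
Step 3: ref 1 → HIT, frames=[3,1]
Step 4: ref 1 → HIT, frames=[3,1]
Step 5: ref 2 → FAULT (evict 3), frames=[2,1]
Step 6: ref 1 → HIT, frames=[2,1]
Step 7: ref 4 → FAULT (evict 2), frames=[4,1]
Step 8: ref 2 → FAULT (evict 1), frames=[4,2]
Step 9: ref 1 → FAULT (evict 4), frames=[1,2]
Step 10: ref 1 → HIT, frames=[1,2]
Step 11: ref 1 → HIT, frames=[1,2]
Step 12: ref 1 → HIT, frames=[1,2]
Step 13: ref 2 → HIT, frames=[1,2]
Step 14: ref 4 → FAULT (evict 1), frames=[4,2]
Step 15: ref 1 → FAULT (evict 2), frames=[4,1]
Total faults: 8

Answer: 8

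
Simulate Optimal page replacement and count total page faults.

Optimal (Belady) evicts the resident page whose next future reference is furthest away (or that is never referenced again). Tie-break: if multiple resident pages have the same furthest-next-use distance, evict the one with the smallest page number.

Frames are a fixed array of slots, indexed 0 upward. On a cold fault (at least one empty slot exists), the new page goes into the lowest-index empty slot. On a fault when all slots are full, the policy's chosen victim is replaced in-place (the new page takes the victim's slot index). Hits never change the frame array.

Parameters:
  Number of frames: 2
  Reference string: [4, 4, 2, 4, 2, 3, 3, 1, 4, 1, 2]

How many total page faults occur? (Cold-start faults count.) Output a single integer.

Step 0: ref 4 → FAULT, frames=[4,-]
Step 1: ref 4 → HIT, frames=[4,-]
Step 2: ref 2 → FAULT, frames=[4,2]
Step 3: ref 4 → HIT, frames=[4,2]
Step 4: ref 2 → HIT, frames=[4,2]
Step 5: ref 3 → FAULT (evict 2), frames=[4,3]
Step 6: ref 3 → HIT, frames=[4,3]
Step 7: ref 1 → FAULT (evict 3), frames=[4,1]
Step 8: ref 4 → HIT, frames=[4,1]
Step 9: ref 1 → HIT, frames=[4,1]
Step 10: ref 2 → FAULT (evict 1), frames=[4,2]
Total faults: 5

Answer: 5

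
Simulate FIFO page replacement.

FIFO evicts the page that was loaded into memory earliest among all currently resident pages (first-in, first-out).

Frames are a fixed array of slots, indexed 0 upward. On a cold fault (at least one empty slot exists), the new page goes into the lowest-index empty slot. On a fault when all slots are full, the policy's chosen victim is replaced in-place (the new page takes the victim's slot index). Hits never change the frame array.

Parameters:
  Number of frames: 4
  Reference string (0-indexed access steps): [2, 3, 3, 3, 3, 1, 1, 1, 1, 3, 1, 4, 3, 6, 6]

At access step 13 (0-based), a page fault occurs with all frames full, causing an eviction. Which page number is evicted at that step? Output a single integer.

Answer: 2

Derivation:
Step 0: ref 2 -> FAULT, frames=[2,-,-,-]
Step 1: ref 3 -> FAULT, frames=[2,3,-,-]
Step 2: ref 3 -> HIT, frames=[2,3,-,-]
Step 3: ref 3 -> HIT, frames=[2,3,-,-]
Step 4: ref 3 -> HIT, frames=[2,3,-,-]
Step 5: ref 1 -> FAULT, frames=[2,3,1,-]
Step 6: ref 1 -> HIT, frames=[2,3,1,-]
Step 7: ref 1 -> HIT, frames=[2,3,1,-]
Step 8: ref 1 -> HIT, frames=[2,3,1,-]
Step 9: ref 3 -> HIT, frames=[2,3,1,-]
Step 10: ref 1 -> HIT, frames=[2,3,1,-]
Step 11: ref 4 -> FAULT, frames=[2,3,1,4]
Step 12: ref 3 -> HIT, frames=[2,3,1,4]
Step 13: ref 6 -> FAULT, evict 2, frames=[6,3,1,4]
At step 13: evicted page 2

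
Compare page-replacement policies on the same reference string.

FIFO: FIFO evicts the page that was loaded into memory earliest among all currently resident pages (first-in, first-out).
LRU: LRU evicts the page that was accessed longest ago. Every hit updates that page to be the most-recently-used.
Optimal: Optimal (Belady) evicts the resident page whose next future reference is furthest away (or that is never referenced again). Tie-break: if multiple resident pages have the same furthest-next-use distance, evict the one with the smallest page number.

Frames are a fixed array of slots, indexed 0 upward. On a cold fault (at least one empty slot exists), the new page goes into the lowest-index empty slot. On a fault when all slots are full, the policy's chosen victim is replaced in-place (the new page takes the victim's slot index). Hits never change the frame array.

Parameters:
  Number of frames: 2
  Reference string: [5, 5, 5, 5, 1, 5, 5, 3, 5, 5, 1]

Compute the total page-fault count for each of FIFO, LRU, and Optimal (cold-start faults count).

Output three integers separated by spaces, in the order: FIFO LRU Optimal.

--- FIFO ---
  step 0: ref 5 -> FAULT, frames=[5,-] (faults so far: 1)
  step 1: ref 5 -> HIT, frames=[5,-] (faults so far: 1)
  step 2: ref 5 -> HIT, frames=[5,-] (faults so far: 1)
  step 3: ref 5 -> HIT, frames=[5,-] (faults so far: 1)
  step 4: ref 1 -> FAULT, frames=[5,1] (faults so far: 2)
  step 5: ref 5 -> HIT, frames=[5,1] (faults so far: 2)
  step 6: ref 5 -> HIT, frames=[5,1] (faults so far: 2)
  step 7: ref 3 -> FAULT, evict 5, frames=[3,1] (faults so far: 3)
  step 8: ref 5 -> FAULT, evict 1, frames=[3,5] (faults so far: 4)
  step 9: ref 5 -> HIT, frames=[3,5] (faults so far: 4)
  step 10: ref 1 -> FAULT, evict 3, frames=[1,5] (faults so far: 5)
  FIFO total faults: 5
--- LRU ---
  step 0: ref 5 -> FAULT, frames=[5,-] (faults so far: 1)
  step 1: ref 5 -> HIT, frames=[5,-] (faults so far: 1)
  step 2: ref 5 -> HIT, frames=[5,-] (faults so far: 1)
  step 3: ref 5 -> HIT, frames=[5,-] (faults so far: 1)
  step 4: ref 1 -> FAULT, frames=[5,1] (faults so far: 2)
  step 5: ref 5 -> HIT, frames=[5,1] (faults so far: 2)
  step 6: ref 5 -> HIT, frames=[5,1] (faults so far: 2)
  step 7: ref 3 -> FAULT, evict 1, frames=[5,3] (faults so far: 3)
  step 8: ref 5 -> HIT, frames=[5,3] (faults so far: 3)
  step 9: ref 5 -> HIT, frames=[5,3] (faults so far: 3)
  step 10: ref 1 -> FAULT, evict 3, frames=[5,1] (faults so far: 4)
  LRU total faults: 4
--- Optimal ---
  step 0: ref 5 -> FAULT, frames=[5,-] (faults so far: 1)
  step 1: ref 5 -> HIT, frames=[5,-] (faults so far: 1)
  step 2: ref 5 -> HIT, frames=[5,-] (faults so far: 1)
  step 3: ref 5 -> HIT, frames=[5,-] (faults so far: 1)
  step 4: ref 1 -> FAULT, frames=[5,1] (faults so far: 2)
  step 5: ref 5 -> HIT, frames=[5,1] (faults so far: 2)
  step 6: ref 5 -> HIT, frames=[5,1] (faults so far: 2)
  step 7: ref 3 -> FAULT, evict 1, frames=[5,3] (faults so far: 3)
  step 8: ref 5 -> HIT, frames=[5,3] (faults so far: 3)
  step 9: ref 5 -> HIT, frames=[5,3] (faults so far: 3)
  step 10: ref 1 -> FAULT, evict 3, frames=[5,1] (faults so far: 4)
  Optimal total faults: 4

Answer: 5 4 4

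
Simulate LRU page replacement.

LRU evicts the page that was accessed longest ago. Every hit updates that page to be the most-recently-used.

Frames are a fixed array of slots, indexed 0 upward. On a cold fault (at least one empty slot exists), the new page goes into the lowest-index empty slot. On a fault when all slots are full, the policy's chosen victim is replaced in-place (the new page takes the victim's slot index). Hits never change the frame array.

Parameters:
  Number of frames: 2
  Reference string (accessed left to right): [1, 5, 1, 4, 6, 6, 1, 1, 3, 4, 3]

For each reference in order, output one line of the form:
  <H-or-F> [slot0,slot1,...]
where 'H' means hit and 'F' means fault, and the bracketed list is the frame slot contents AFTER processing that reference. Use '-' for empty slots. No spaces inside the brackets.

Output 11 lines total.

F [1,-]
F [1,5]
H [1,5]
F [1,4]
F [6,4]
H [6,4]
F [6,1]
H [6,1]
F [3,1]
F [3,4]
H [3,4]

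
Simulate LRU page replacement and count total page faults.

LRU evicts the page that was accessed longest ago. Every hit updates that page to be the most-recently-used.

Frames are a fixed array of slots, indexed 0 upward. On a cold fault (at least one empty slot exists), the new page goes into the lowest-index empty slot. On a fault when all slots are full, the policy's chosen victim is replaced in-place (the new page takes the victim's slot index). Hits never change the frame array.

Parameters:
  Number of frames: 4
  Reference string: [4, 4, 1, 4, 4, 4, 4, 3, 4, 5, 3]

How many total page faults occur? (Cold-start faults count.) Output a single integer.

Step 0: ref 4 → FAULT, frames=[4,-,-,-]
Step 1: ref 4 → HIT, frames=[4,-,-,-]
Step 2: ref 1 → FAULT, frames=[4,1,-,-]
Step 3: ref 4 → HIT, frames=[4,1,-,-]
Step 4: ref 4 → HIT, frames=[4,1,-,-]
Step 5: ref 4 → HIT, frames=[4,1,-,-]
Step 6: ref 4 → HIT, frames=[4,1,-,-]
Step 7: ref 3 → FAULT, frames=[4,1,3,-]
Step 8: ref 4 → HIT, frames=[4,1,3,-]
Step 9: ref 5 → FAULT, frames=[4,1,3,5]
Step 10: ref 3 → HIT, frames=[4,1,3,5]
Total faults: 4

Answer: 4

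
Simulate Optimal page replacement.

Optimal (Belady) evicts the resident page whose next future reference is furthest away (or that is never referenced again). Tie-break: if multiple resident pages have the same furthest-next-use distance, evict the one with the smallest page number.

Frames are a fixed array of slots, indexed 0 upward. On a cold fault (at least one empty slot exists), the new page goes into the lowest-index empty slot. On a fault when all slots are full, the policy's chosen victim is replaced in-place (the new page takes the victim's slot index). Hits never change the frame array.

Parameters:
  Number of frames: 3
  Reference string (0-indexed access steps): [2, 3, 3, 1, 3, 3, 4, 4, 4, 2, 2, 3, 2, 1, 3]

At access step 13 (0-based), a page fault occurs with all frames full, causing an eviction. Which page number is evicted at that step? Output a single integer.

Answer: 2

Derivation:
Step 0: ref 2 -> FAULT, frames=[2,-,-]
Step 1: ref 3 -> FAULT, frames=[2,3,-]
Step 2: ref 3 -> HIT, frames=[2,3,-]
Step 3: ref 1 -> FAULT, frames=[2,3,1]
Step 4: ref 3 -> HIT, frames=[2,3,1]
Step 5: ref 3 -> HIT, frames=[2,3,1]
Step 6: ref 4 -> FAULT, evict 1, frames=[2,3,4]
Step 7: ref 4 -> HIT, frames=[2,3,4]
Step 8: ref 4 -> HIT, frames=[2,3,4]
Step 9: ref 2 -> HIT, frames=[2,3,4]
Step 10: ref 2 -> HIT, frames=[2,3,4]
Step 11: ref 3 -> HIT, frames=[2,3,4]
Step 12: ref 2 -> HIT, frames=[2,3,4]
Step 13: ref 1 -> FAULT, evict 2, frames=[1,3,4]
At step 13: evicted page 2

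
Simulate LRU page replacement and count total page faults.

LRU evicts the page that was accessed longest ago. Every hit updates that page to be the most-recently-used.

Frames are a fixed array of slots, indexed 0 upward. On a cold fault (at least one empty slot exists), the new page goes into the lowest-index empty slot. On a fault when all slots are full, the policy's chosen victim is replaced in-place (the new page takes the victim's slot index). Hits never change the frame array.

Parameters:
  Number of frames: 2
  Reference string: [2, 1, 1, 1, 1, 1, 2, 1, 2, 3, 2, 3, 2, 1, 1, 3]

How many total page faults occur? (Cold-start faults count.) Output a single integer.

Answer: 5

Derivation:
Step 0: ref 2 → FAULT, frames=[2,-]
Step 1: ref 1 → FAULT, frames=[2,1]
Step 2: ref 1 → HIT, frames=[2,1]
Step 3: ref 1 → HIT, frames=[2,1]
Step 4: ref 1 → HIT, frames=[2,1]
Step 5: ref 1 → HIT, frames=[2,1]
Step 6: ref 2 → HIT, frames=[2,1]
Step 7: ref 1 → HIT, frames=[2,1]
Step 8: ref 2 → HIT, frames=[2,1]
Step 9: ref 3 → FAULT (evict 1), frames=[2,3]
Step 10: ref 2 → HIT, frames=[2,3]
Step 11: ref 3 → HIT, frames=[2,3]
Step 12: ref 2 → HIT, frames=[2,3]
Step 13: ref 1 → FAULT (evict 3), frames=[2,1]
Step 14: ref 1 → HIT, frames=[2,1]
Step 15: ref 3 → FAULT (evict 2), frames=[3,1]
Total faults: 5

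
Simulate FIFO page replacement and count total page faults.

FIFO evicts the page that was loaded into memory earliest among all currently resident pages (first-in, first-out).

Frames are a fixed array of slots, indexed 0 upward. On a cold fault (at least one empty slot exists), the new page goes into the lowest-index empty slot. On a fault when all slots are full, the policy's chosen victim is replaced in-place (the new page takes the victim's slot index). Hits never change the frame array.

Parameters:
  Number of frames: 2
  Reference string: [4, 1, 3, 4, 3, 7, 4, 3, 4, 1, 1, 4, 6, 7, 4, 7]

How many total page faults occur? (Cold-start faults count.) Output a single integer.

Answer: 11

Derivation:
Step 0: ref 4 → FAULT, frames=[4,-]
Step 1: ref 1 → FAULT, frames=[4,1]
Step 2: ref 3 → FAULT (evict 4), frames=[3,1]
Step 3: ref 4 → FAULT (evict 1), frames=[3,4]
Step 4: ref 3 → HIT, frames=[3,4]
Step 5: ref 7 → FAULT (evict 3), frames=[7,4]
Step 6: ref 4 → HIT, frames=[7,4]
Step 7: ref 3 → FAULT (evict 4), frames=[7,3]
Step 8: ref 4 → FAULT (evict 7), frames=[4,3]
Step 9: ref 1 → FAULT (evict 3), frames=[4,1]
Step 10: ref 1 → HIT, frames=[4,1]
Step 11: ref 4 → HIT, frames=[4,1]
Step 12: ref 6 → FAULT (evict 4), frames=[6,1]
Step 13: ref 7 → FAULT (evict 1), frames=[6,7]
Step 14: ref 4 → FAULT (evict 6), frames=[4,7]
Step 15: ref 7 → HIT, frames=[4,7]
Total faults: 11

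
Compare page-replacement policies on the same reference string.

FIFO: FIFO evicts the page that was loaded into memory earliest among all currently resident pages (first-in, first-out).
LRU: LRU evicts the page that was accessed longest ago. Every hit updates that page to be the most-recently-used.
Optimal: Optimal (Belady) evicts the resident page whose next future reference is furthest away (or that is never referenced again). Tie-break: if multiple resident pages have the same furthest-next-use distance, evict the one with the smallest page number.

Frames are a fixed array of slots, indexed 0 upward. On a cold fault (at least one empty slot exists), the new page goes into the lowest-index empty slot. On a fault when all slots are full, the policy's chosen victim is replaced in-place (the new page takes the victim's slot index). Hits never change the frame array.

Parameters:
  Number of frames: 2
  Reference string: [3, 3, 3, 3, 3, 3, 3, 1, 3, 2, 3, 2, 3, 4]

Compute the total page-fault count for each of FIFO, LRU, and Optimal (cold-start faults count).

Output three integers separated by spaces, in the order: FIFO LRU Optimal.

--- FIFO ---
  step 0: ref 3 -> FAULT, frames=[3,-] (faults so far: 1)
  step 1: ref 3 -> HIT, frames=[3,-] (faults so far: 1)
  step 2: ref 3 -> HIT, frames=[3,-] (faults so far: 1)
  step 3: ref 3 -> HIT, frames=[3,-] (faults so far: 1)
  step 4: ref 3 -> HIT, frames=[3,-] (faults so far: 1)
  step 5: ref 3 -> HIT, frames=[3,-] (faults so far: 1)
  step 6: ref 3 -> HIT, frames=[3,-] (faults so far: 1)
  step 7: ref 1 -> FAULT, frames=[3,1] (faults so far: 2)
  step 8: ref 3 -> HIT, frames=[3,1] (faults so far: 2)
  step 9: ref 2 -> FAULT, evict 3, frames=[2,1] (faults so far: 3)
  step 10: ref 3 -> FAULT, evict 1, frames=[2,3] (faults so far: 4)
  step 11: ref 2 -> HIT, frames=[2,3] (faults so far: 4)
  step 12: ref 3 -> HIT, frames=[2,3] (faults so far: 4)
  step 13: ref 4 -> FAULT, evict 2, frames=[4,3] (faults so far: 5)
  FIFO total faults: 5
--- LRU ---
  step 0: ref 3 -> FAULT, frames=[3,-] (faults so far: 1)
  step 1: ref 3 -> HIT, frames=[3,-] (faults so far: 1)
  step 2: ref 3 -> HIT, frames=[3,-] (faults so far: 1)
  step 3: ref 3 -> HIT, frames=[3,-] (faults so far: 1)
  step 4: ref 3 -> HIT, frames=[3,-] (faults so far: 1)
  step 5: ref 3 -> HIT, frames=[3,-] (faults so far: 1)
  step 6: ref 3 -> HIT, frames=[3,-] (faults so far: 1)
  step 7: ref 1 -> FAULT, frames=[3,1] (faults so far: 2)
  step 8: ref 3 -> HIT, frames=[3,1] (faults so far: 2)
  step 9: ref 2 -> FAULT, evict 1, frames=[3,2] (faults so far: 3)
  step 10: ref 3 -> HIT, frames=[3,2] (faults so far: 3)
  step 11: ref 2 -> HIT, frames=[3,2] (faults so far: 3)
  step 12: ref 3 -> HIT, frames=[3,2] (faults so far: 3)
  step 13: ref 4 -> FAULT, evict 2, frames=[3,4] (faults so far: 4)
  LRU total faults: 4
--- Optimal ---
  step 0: ref 3 -> FAULT, frames=[3,-] (faults so far: 1)
  step 1: ref 3 -> HIT, frames=[3,-] (faults so far: 1)
  step 2: ref 3 -> HIT, frames=[3,-] (faults so far: 1)
  step 3: ref 3 -> HIT, frames=[3,-] (faults so far: 1)
  step 4: ref 3 -> HIT, frames=[3,-] (faults so far: 1)
  step 5: ref 3 -> HIT, frames=[3,-] (faults so far: 1)
  step 6: ref 3 -> HIT, frames=[3,-] (faults so far: 1)
  step 7: ref 1 -> FAULT, frames=[3,1] (faults so far: 2)
  step 8: ref 3 -> HIT, frames=[3,1] (faults so far: 2)
  step 9: ref 2 -> FAULT, evict 1, frames=[3,2] (faults so far: 3)
  step 10: ref 3 -> HIT, frames=[3,2] (faults so far: 3)
  step 11: ref 2 -> HIT, frames=[3,2] (faults so far: 3)
  step 12: ref 3 -> HIT, frames=[3,2] (faults so far: 3)
  step 13: ref 4 -> FAULT, evict 2, frames=[3,4] (faults so far: 4)
  Optimal total faults: 4

Answer: 5 4 4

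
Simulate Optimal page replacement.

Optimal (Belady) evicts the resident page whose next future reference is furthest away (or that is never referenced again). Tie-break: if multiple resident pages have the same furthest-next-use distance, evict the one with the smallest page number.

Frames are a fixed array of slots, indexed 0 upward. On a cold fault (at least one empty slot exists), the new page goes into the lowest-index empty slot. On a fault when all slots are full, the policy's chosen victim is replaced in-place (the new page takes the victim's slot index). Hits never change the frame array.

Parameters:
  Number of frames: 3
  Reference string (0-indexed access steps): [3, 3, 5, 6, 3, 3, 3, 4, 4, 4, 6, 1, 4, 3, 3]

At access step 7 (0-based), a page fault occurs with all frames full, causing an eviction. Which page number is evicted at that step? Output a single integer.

Answer: 5

Derivation:
Step 0: ref 3 -> FAULT, frames=[3,-,-]
Step 1: ref 3 -> HIT, frames=[3,-,-]
Step 2: ref 5 -> FAULT, frames=[3,5,-]
Step 3: ref 6 -> FAULT, frames=[3,5,6]
Step 4: ref 3 -> HIT, frames=[3,5,6]
Step 5: ref 3 -> HIT, frames=[3,5,6]
Step 6: ref 3 -> HIT, frames=[3,5,6]
Step 7: ref 4 -> FAULT, evict 5, frames=[3,4,6]
At step 7: evicted page 5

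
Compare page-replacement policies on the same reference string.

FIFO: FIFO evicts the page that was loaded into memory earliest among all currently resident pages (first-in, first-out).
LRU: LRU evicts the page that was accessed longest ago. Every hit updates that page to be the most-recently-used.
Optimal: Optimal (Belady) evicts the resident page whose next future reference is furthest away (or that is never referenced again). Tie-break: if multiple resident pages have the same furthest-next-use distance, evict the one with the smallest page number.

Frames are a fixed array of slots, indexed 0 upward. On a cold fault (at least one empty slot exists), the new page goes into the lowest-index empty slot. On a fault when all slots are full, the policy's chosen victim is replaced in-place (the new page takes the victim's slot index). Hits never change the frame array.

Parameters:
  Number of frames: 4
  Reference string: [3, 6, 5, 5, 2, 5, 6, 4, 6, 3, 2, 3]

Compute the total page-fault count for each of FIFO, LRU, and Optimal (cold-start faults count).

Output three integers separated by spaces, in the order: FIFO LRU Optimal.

--- FIFO ---
  step 0: ref 3 -> FAULT, frames=[3,-,-,-] (faults so far: 1)
  step 1: ref 6 -> FAULT, frames=[3,6,-,-] (faults so far: 2)
  step 2: ref 5 -> FAULT, frames=[3,6,5,-] (faults so far: 3)
  step 3: ref 5 -> HIT, frames=[3,6,5,-] (faults so far: 3)
  step 4: ref 2 -> FAULT, frames=[3,6,5,2] (faults so far: 4)
  step 5: ref 5 -> HIT, frames=[3,6,5,2] (faults so far: 4)
  step 6: ref 6 -> HIT, frames=[3,6,5,2] (faults so far: 4)
  step 7: ref 4 -> FAULT, evict 3, frames=[4,6,5,2] (faults so far: 5)
  step 8: ref 6 -> HIT, frames=[4,6,5,2] (faults so far: 5)
  step 9: ref 3 -> FAULT, evict 6, frames=[4,3,5,2] (faults so far: 6)
  step 10: ref 2 -> HIT, frames=[4,3,5,2] (faults so far: 6)
  step 11: ref 3 -> HIT, frames=[4,3,5,2] (faults so far: 6)
  FIFO total faults: 6
--- LRU ---
  step 0: ref 3 -> FAULT, frames=[3,-,-,-] (faults so far: 1)
  step 1: ref 6 -> FAULT, frames=[3,6,-,-] (faults so far: 2)
  step 2: ref 5 -> FAULT, frames=[3,6,5,-] (faults so far: 3)
  step 3: ref 5 -> HIT, frames=[3,6,5,-] (faults so far: 3)
  step 4: ref 2 -> FAULT, frames=[3,6,5,2] (faults so far: 4)
  step 5: ref 5 -> HIT, frames=[3,6,5,2] (faults so far: 4)
  step 6: ref 6 -> HIT, frames=[3,6,5,2] (faults so far: 4)
  step 7: ref 4 -> FAULT, evict 3, frames=[4,6,5,2] (faults so far: 5)
  step 8: ref 6 -> HIT, frames=[4,6,5,2] (faults so far: 5)
  step 9: ref 3 -> FAULT, evict 2, frames=[4,6,5,3] (faults so far: 6)
  step 10: ref 2 -> FAULT, evict 5, frames=[4,6,2,3] (faults so far: 7)
  step 11: ref 3 -> HIT, frames=[4,6,2,3] (faults so far: 7)
  LRU total faults: 7
--- Optimal ---
  step 0: ref 3 -> FAULT, frames=[3,-,-,-] (faults so far: 1)
  step 1: ref 6 -> FAULT, frames=[3,6,-,-] (faults so far: 2)
  step 2: ref 5 -> FAULT, frames=[3,6,5,-] (faults so far: 3)
  step 3: ref 5 -> HIT, frames=[3,6,5,-] (faults so far: 3)
  step 4: ref 2 -> FAULT, frames=[3,6,5,2] (faults so far: 4)
  step 5: ref 5 -> HIT, frames=[3,6,5,2] (faults so far: 4)
  step 6: ref 6 -> HIT, frames=[3,6,5,2] (faults so far: 4)
  step 7: ref 4 -> FAULT, evict 5, frames=[3,6,4,2] (faults so far: 5)
  step 8: ref 6 -> HIT, frames=[3,6,4,2] (faults so far: 5)
  step 9: ref 3 -> HIT, frames=[3,6,4,2] (faults so far: 5)
  step 10: ref 2 -> HIT, frames=[3,6,4,2] (faults so far: 5)
  step 11: ref 3 -> HIT, frames=[3,6,4,2] (faults so far: 5)
  Optimal total faults: 5

Answer: 6 7 5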